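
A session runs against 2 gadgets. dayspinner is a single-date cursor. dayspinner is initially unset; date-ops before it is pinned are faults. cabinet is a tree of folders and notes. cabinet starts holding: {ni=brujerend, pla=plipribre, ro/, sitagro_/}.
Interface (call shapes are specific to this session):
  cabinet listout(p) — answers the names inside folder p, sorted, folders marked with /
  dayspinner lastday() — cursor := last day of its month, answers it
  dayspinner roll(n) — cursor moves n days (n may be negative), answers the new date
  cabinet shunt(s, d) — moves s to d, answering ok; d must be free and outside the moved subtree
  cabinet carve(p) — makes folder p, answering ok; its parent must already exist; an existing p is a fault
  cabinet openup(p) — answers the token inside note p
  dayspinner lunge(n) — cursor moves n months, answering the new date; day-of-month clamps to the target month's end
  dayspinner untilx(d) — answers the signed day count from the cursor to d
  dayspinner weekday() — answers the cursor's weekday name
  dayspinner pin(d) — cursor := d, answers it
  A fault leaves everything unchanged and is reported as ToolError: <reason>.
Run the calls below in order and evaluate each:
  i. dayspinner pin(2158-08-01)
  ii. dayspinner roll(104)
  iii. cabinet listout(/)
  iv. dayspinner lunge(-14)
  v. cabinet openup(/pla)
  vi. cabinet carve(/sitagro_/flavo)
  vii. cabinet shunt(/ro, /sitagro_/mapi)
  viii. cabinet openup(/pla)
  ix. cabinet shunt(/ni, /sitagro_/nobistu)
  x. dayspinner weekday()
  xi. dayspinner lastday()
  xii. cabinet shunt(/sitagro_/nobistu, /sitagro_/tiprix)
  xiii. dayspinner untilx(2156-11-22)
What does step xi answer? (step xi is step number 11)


>> dayspinner pin(d: 2158-08-01)
<< 2158-08-01
>> dayspinner roll(n: 104)
<< 2158-11-13
>> cabinet listout(p: /)
<< [ni, pla, ro/, sitagro_/]
>> dayspinner lunge(n: -14)
<< 2157-09-13
>> cabinet openup(p: /pla)
<< plipribre
>> cabinet carve(p: /sitagro_/flavo)
<< ok
>> cabinet shunt(s: /ro, d: /sitagro_/mapi)
<< ok
>> cabinet openup(p: /pla)
<< plipribre
>> cabinet shunt(s: /ni, d: /sitagro_/nobistu)
<< ok
>> dayspinner weekday()
<< Tuesday
>> dayspinner lastday()
<< 2157-09-30
>> cabinet shunt(s: /sitagro_/nobistu, d: /sitagro_/tiprix)
<< ok
>> dayspinner untilx(d: 2156-11-22)
<< -312

Answer: 2157-09-30


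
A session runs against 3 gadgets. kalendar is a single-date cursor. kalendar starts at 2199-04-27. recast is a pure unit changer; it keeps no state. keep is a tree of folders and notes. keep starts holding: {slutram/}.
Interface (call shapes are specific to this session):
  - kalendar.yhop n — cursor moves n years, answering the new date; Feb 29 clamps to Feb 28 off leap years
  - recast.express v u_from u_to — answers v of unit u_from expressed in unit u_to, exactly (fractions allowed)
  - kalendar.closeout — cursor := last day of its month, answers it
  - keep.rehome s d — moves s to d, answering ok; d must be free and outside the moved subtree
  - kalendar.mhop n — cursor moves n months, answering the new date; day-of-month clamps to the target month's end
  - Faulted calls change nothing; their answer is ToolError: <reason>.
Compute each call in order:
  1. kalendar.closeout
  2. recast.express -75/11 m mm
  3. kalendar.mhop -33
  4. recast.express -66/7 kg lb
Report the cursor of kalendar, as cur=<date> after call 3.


Answer: cur=2196-07-30

Derivation:
Using kalendar.closeout, which returns 2199-04-30.
Calling recast.express using v: -75/11, u_from: m, u_to: mm, which returns -75000/11.
I invoke kalendar.mhop using n: -33, and get 2196-07-30.
I run recast.express using v: -66/7, u_from: kg, u_to: lb, → -600000000/28864969.


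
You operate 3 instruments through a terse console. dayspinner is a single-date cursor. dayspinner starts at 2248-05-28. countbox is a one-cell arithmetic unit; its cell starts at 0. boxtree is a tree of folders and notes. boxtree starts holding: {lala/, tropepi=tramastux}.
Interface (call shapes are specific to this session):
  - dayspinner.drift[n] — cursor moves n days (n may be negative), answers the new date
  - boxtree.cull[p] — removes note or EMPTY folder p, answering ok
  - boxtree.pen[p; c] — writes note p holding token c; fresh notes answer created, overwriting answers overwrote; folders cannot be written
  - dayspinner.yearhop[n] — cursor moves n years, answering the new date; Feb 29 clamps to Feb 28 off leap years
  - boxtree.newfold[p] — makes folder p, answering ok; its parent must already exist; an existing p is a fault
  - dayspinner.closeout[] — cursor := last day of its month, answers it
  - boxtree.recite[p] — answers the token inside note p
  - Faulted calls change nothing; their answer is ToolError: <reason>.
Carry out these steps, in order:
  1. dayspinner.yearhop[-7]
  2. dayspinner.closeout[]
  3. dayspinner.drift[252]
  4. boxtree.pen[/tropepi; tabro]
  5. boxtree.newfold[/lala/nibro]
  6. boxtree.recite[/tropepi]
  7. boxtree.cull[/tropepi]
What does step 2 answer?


Answer: 2241-05-31

Derivation:
[in] dayspinner.yearhop n→-7
[out] 2241-05-28
[in] dayspinner.closeout
[out] 2241-05-31
[in] dayspinner.drift n→252
[out] 2242-02-07
[in] boxtree.pen p→/tropepi c→tabro
[out] overwrote
[in] boxtree.newfold p→/lala/nibro
[out] ok
[in] boxtree.recite p→/tropepi
[out] tabro
[in] boxtree.cull p→/tropepi
[out] ok


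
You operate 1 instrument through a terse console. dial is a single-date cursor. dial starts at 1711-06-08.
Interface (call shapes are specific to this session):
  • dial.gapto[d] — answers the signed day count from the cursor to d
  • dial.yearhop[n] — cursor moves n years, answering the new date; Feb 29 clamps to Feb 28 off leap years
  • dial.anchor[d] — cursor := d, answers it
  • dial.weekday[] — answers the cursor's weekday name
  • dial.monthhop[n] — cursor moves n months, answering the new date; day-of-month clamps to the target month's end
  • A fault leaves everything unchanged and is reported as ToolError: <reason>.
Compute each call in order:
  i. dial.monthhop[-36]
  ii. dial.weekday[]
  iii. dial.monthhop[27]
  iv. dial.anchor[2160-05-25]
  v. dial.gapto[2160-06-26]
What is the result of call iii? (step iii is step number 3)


Step: dial.monthhop[n=-36]
Result: 1708-06-08
Step: dial.weekday[]
Result: Friday
Step: dial.monthhop[n=27]
Result: 1710-09-08
Step: dial.anchor[d=2160-05-25]
Result: 2160-05-25
Step: dial.gapto[d=2160-06-26]
Result: 32

Answer: 1710-09-08


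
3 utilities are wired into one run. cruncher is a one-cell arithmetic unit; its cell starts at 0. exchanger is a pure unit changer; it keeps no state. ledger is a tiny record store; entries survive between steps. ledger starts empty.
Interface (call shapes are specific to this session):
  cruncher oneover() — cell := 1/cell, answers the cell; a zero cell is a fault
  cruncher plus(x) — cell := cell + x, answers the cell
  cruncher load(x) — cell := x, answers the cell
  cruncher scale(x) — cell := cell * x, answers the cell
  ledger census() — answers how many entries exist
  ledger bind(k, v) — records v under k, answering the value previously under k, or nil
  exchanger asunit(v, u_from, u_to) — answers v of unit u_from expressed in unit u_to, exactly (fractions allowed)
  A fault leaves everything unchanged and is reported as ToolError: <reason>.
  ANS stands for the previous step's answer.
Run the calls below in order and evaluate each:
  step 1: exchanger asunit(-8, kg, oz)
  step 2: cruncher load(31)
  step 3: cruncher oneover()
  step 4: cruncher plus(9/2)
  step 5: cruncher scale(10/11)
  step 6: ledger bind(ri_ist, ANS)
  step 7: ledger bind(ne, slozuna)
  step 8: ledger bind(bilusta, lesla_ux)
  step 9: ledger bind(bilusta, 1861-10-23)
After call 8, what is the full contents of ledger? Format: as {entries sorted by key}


Act: exchanger asunit[v: -8; u_from: kg; u_to: oz]
Obs: -12800000000/45359237
Act: cruncher load[x: 31]
Obs: 31
Act: cruncher oneover[]
Obs: 1/31
Act: cruncher plus[x: 9/2]
Obs: 281/62
Act: cruncher scale[x: 10/11]
Obs: 1405/341
Act: ledger bind[k: ri_ist; v: ANS]
Obs: nil
Act: ledger bind[k: ne; v: slozuna]
Obs: nil
Act: ledger bind[k: bilusta; v: lesla_ux]
Obs: nil
Act: ledger bind[k: bilusta; v: 1861-10-23]
Obs: lesla_ux

Answer: {bilusta=lesla_ux, ne=slozuna, ri_ist=1405/341}


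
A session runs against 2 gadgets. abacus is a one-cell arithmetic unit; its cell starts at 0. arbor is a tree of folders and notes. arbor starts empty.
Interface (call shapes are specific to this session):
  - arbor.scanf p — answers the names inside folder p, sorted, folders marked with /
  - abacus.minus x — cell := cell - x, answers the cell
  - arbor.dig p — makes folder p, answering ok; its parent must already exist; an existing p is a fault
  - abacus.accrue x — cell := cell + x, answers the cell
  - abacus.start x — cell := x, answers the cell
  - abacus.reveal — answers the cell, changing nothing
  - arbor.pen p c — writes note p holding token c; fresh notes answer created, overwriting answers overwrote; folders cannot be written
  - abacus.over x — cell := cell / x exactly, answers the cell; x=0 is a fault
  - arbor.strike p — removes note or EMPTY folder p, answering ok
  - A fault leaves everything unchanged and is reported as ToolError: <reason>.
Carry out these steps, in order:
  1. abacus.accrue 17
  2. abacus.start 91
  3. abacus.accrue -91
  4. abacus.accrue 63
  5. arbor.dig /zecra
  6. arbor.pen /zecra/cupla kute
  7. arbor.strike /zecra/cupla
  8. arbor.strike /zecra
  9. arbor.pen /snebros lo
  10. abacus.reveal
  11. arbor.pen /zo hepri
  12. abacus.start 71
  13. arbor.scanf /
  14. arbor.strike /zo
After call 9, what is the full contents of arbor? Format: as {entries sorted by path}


;; 1. accrue(x='17') ~> 17
;; 2. start(x='91') ~> 91
;; 3. accrue(x='-91') ~> 0
;; 4. accrue(x='63') ~> 63
;; 5. dig(p='/zecra') ~> ok
;; 6. pen(p='/zecra/cupla', c='kute') ~> created
;; 7. strike(p='/zecra/cupla') ~> ok
;; 8. strike(p='/zecra') ~> ok
;; 9. pen(p='/snebros', c='lo') ~> created
;; 10. reveal() ~> 63
;; 11. pen(p='/zo', c='hepri') ~> created
;; 12. start(x='71') ~> 71
;; 13. scanf(p='/') ~> [snebros, zo]
;; 14. strike(p='/zo') ~> ok

Answer: {snebros=lo}


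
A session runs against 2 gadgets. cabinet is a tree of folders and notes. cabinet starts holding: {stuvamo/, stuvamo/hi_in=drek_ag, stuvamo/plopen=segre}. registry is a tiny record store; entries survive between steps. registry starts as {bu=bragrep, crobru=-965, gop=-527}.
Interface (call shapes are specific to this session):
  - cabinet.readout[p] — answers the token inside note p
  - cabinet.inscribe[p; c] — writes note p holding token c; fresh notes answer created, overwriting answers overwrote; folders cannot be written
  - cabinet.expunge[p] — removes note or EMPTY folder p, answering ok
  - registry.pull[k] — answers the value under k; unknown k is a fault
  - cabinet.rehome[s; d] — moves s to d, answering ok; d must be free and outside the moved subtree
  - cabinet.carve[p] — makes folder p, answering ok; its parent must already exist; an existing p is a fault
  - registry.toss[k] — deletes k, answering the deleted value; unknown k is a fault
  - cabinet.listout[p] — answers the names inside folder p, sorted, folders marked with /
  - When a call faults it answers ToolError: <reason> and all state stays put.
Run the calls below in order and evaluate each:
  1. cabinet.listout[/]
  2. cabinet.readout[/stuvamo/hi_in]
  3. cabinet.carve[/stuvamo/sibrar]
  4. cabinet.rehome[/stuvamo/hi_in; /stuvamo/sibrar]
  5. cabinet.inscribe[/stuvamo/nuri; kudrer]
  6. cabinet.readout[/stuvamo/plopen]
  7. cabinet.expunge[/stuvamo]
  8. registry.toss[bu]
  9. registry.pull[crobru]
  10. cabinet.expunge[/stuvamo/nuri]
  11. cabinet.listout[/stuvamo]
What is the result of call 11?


Answer: [hi_in, plopen, sibrar/]

Derivation:
! cabinet.listout(p=/) -> [stuvamo/]
! cabinet.readout(p=/stuvamo/hi_in) -> drek_ag
! cabinet.carve(p=/stuvamo/sibrar) -> ok
! cabinet.rehome(s=/stuvamo/hi_in, d=/stuvamo/sibrar) -> ToolError: exists
! cabinet.inscribe(p=/stuvamo/nuri, c=kudrer) -> created
! cabinet.readout(p=/stuvamo/plopen) -> segre
! cabinet.expunge(p=/stuvamo) -> ToolError: not empty
! registry.toss(k=bu) -> bragrep
! registry.pull(k=crobru) -> -965
! cabinet.expunge(p=/stuvamo/nuri) -> ok
! cabinet.listout(p=/stuvamo) -> [hi_in, plopen, sibrar/]


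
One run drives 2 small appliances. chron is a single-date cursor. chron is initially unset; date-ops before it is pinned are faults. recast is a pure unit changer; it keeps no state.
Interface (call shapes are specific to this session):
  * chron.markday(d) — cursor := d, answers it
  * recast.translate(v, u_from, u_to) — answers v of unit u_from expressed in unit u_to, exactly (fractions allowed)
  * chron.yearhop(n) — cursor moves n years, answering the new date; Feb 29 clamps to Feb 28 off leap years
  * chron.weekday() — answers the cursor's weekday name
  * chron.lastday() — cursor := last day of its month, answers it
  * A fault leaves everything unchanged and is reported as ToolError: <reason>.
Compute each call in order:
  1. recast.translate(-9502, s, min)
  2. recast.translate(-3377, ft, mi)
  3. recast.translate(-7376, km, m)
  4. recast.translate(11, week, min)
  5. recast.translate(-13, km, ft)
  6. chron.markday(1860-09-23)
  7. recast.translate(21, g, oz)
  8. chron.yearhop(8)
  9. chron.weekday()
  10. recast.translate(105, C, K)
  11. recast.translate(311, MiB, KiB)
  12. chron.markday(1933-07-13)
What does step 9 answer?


Answer: Wednesday

Derivation:
Step: recast.translate[v=-9502; u_from=s; u_to=min]
Result: -4751/30
Step: recast.translate[v=-3377; u_from=ft; u_to=mi]
Result: -307/480
Step: recast.translate[v=-7376; u_from=km; u_to=m]
Result: -7376000
Step: recast.translate[v=11; u_from=week; u_to=min]
Result: 110880
Step: recast.translate[v=-13; u_from=km; u_to=ft]
Result: -16250000/381
Step: chron.markday[d=1860-09-23]
Result: 1860-09-23
Step: recast.translate[v=21; u_from=g; u_to=oz]
Result: 4800000/6479891
Step: chron.yearhop[n=8]
Result: 1868-09-23
Step: chron.weekday[]
Result: Wednesday
Step: recast.translate[v=105; u_from=C; u_to=K]
Result: 7563/20
Step: recast.translate[v=311; u_from=MiB; u_to=KiB]
Result: 318464
Step: chron.markday[d=1933-07-13]
Result: 1933-07-13


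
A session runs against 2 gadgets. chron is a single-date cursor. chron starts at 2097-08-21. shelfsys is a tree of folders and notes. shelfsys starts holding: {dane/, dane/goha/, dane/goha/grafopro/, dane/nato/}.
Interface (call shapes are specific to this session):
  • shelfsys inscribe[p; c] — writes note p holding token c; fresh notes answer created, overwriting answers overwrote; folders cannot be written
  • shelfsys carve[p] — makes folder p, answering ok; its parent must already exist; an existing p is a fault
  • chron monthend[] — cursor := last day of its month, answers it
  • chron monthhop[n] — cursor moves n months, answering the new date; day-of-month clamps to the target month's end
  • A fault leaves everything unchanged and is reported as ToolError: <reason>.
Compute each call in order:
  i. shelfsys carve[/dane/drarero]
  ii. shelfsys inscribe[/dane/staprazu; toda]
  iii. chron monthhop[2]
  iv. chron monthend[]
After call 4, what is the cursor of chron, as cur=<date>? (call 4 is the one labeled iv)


% shelfsys carve /dane/drarero
  ok
% shelfsys inscribe /dane/staprazu toda
  created
% chron monthhop 2
  2097-10-21
% chron monthend
  2097-10-31

Answer: cur=2097-10-31


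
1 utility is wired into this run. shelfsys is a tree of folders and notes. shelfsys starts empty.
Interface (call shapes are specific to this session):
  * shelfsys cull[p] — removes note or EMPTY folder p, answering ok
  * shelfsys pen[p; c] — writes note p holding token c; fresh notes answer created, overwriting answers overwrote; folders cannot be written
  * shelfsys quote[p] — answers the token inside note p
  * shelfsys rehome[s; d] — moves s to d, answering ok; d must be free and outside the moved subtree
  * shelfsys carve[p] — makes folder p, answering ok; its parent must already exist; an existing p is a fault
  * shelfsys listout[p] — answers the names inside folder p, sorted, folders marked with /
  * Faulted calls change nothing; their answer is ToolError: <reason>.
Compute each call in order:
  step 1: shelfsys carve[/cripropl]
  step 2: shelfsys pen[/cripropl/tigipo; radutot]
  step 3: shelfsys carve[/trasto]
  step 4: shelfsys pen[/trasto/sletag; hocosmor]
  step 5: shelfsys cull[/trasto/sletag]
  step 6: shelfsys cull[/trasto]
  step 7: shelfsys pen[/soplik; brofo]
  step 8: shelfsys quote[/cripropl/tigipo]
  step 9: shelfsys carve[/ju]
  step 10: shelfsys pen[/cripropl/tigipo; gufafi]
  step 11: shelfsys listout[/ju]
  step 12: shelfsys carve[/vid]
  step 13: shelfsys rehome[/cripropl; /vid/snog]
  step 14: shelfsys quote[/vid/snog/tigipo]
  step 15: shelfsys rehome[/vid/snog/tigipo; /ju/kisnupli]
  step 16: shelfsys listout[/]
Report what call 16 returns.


# shelfsys carve(p=/cripropl) => ok
# shelfsys pen(p=/cripropl/tigipo, c=radutot) => created
# shelfsys carve(p=/trasto) => ok
# shelfsys pen(p=/trasto/sletag, c=hocosmor) => created
# shelfsys cull(p=/trasto/sletag) => ok
# shelfsys cull(p=/trasto) => ok
# shelfsys pen(p=/soplik, c=brofo) => created
# shelfsys quote(p=/cripropl/tigipo) => radutot
# shelfsys carve(p=/ju) => ok
# shelfsys pen(p=/cripropl/tigipo, c=gufafi) => overwrote
# shelfsys listout(p=/ju) => []
# shelfsys carve(p=/vid) => ok
# shelfsys rehome(s=/cripropl, d=/vid/snog) => ok
# shelfsys quote(p=/vid/snog/tigipo) => gufafi
# shelfsys rehome(s=/vid/snog/tigipo, d=/ju/kisnupli) => ok
# shelfsys listout(p=/) => [ju/, soplik, vid/]

Answer: [ju/, soplik, vid/]


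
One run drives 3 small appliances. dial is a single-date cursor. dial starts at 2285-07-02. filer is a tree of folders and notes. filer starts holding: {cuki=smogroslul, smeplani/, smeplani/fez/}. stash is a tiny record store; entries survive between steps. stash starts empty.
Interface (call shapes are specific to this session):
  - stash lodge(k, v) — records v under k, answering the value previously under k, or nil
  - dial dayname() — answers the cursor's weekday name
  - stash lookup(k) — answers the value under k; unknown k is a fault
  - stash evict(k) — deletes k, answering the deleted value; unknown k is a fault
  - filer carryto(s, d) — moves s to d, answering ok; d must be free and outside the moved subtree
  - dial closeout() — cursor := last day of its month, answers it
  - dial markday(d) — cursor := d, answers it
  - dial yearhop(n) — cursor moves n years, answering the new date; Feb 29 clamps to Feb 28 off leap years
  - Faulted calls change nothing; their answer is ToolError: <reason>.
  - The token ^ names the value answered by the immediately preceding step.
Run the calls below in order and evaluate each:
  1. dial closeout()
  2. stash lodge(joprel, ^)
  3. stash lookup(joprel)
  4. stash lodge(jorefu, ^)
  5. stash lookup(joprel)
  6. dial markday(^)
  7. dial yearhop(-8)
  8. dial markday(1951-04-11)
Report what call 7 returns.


% 1. dial closeout() : 2285-07-31
% 2. stash lodge(k→joprel, v→^) : nil
% 3. stash lookup(k→joprel) : 2285-07-31
% 4. stash lodge(k→jorefu, v→^) : nil
% 5. stash lookup(k→joprel) : 2285-07-31
% 6. dial markday(d→^) : 2285-07-31
% 7. dial yearhop(n→-8) : 2277-07-31
% 8. dial markday(d→1951-04-11) : 1951-04-11

Answer: 2277-07-31


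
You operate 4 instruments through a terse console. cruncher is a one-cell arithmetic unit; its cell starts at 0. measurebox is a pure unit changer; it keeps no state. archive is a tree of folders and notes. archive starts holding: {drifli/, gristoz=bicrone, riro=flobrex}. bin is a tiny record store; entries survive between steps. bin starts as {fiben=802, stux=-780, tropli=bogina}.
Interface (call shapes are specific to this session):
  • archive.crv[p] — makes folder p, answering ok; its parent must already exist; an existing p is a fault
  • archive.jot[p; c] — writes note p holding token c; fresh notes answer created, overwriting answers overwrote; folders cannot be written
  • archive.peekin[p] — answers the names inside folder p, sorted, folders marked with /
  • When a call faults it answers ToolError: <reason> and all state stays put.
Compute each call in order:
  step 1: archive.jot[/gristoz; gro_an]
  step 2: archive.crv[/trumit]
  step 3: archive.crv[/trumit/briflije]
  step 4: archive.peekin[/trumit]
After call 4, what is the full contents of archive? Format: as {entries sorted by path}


Do: archive.jot[p='/gristoz'; c='gro_an']
See: overwrote
Do: archive.crv[p='/trumit']
See: ok
Do: archive.crv[p='/trumit/briflije']
See: ok
Do: archive.peekin[p='/trumit']
See: [briflije/]

Answer: {drifli/, gristoz=gro_an, riro=flobrex, trumit/, trumit/briflije/}


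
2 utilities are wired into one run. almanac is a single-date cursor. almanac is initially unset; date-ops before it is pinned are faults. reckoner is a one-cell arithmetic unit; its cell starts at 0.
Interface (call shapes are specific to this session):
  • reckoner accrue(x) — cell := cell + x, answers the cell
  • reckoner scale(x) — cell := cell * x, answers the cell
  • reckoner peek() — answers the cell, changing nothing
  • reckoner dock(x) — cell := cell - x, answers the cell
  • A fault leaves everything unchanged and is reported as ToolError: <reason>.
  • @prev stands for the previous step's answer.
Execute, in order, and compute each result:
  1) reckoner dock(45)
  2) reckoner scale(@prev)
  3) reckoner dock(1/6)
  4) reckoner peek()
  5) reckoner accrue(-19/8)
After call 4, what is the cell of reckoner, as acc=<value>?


Step: reckoner dock[x=45]
Result: -45
Step: reckoner scale[x=@prev]
Result: 2025
Step: reckoner dock[x=1/6]
Result: 12149/6
Step: reckoner peek[]
Result: 12149/6
Step: reckoner accrue[x=-19/8]
Result: 48539/24

Answer: acc=12149/6


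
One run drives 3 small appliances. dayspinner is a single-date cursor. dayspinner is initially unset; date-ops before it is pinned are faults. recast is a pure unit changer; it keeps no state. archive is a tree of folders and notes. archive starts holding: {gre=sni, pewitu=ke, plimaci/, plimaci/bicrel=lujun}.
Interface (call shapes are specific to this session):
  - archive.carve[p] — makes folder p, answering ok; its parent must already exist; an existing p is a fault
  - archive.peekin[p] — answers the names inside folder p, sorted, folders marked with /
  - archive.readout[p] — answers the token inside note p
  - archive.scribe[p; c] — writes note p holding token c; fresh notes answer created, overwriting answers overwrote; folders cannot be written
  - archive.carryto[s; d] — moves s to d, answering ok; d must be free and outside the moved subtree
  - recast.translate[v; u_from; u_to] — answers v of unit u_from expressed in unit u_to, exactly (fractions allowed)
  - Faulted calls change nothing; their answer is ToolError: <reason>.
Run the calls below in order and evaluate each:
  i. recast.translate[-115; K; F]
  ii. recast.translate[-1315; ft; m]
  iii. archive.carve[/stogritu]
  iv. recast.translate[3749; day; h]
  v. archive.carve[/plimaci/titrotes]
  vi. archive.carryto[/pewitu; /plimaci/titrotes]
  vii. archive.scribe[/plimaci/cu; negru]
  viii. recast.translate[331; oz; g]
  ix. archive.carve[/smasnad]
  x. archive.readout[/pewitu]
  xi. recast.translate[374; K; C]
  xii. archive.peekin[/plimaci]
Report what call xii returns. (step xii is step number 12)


Answer: [bicrel, cu, titrotes/]

Derivation:
% 1. translate(v=-115, u_from=K, u_to=F) : -66667/100
% 2. translate(v=-1315, u_from=ft, u_to=m) : -100203/250
% 3. carve(p=/stogritu) : ok
% 4. translate(v=3749, u_from=day, u_to=h) : 89976
% 5. carve(p=/plimaci/titrotes) : ok
% 6. carryto(s=/pewitu, d=/plimaci/titrotes) : ToolError: exists
% 7. scribe(p=/plimaci/cu, c=negru) : created
% 8. translate(v=331, u_from=oz, u_to=g) : 15013907447/1600000
% 9. carve(p=/smasnad) : ok
% 10. readout(p=/pewitu) : ke
% 11. translate(v=374, u_from=K, u_to=C) : 2017/20
% 12. peekin(p=/plimaci) : [bicrel, cu, titrotes/]


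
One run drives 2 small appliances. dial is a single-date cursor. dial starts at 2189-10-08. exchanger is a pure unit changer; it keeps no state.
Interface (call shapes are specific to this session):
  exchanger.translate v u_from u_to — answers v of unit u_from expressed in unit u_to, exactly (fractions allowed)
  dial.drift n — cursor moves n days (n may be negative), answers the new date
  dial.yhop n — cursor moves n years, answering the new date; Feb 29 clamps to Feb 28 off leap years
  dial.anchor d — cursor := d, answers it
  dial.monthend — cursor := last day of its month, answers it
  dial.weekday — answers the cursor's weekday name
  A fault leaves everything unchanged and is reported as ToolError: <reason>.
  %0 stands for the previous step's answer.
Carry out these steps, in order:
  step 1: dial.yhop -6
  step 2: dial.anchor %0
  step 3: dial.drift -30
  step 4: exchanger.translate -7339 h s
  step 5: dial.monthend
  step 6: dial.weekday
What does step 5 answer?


Answer: 2183-09-30

Derivation:
Then dial.yhop passing n: -6, — result: 2183-10-08.
I try dial.anchor passing d: %0, giving 2183-10-08.
Now I run dial.drift passing n: -30, and get 2183-09-08.
I try exchanger.translate passing v: -7339, u_from: h, u_to: s, and observe -26420400.
I run dial.monthend, giving 2183-09-30.
I run dial.weekday(), and see Tuesday.


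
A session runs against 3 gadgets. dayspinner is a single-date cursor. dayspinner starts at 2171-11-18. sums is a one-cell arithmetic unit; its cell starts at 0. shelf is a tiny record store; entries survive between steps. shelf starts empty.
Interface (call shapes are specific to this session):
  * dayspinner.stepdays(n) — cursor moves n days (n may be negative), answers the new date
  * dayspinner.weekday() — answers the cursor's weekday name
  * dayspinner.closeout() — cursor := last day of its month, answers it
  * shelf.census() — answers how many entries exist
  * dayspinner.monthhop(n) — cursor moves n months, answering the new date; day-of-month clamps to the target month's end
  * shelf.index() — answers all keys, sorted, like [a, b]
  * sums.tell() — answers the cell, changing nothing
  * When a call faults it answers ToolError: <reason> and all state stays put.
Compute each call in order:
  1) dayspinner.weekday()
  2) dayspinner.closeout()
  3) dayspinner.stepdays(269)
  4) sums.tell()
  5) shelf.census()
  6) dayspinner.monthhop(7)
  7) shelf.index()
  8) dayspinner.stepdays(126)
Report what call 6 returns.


I invoke dayspinner.weekday(), and get Monday.
Now I run dayspinner.closeout(), which returns 2171-11-30.
Invoking dayspinner.stepdays with 269, and observe 2172-08-25.
I run sums.tell(), and get 0.
I invoke shelf.census, which returns 0.
I run dayspinner.monthhop with 7, giving 2173-03-25.
I use shelf.index, → [].
Then dayspinner.stepdays with 126, which returns 2173-07-29.

Answer: 2173-03-25


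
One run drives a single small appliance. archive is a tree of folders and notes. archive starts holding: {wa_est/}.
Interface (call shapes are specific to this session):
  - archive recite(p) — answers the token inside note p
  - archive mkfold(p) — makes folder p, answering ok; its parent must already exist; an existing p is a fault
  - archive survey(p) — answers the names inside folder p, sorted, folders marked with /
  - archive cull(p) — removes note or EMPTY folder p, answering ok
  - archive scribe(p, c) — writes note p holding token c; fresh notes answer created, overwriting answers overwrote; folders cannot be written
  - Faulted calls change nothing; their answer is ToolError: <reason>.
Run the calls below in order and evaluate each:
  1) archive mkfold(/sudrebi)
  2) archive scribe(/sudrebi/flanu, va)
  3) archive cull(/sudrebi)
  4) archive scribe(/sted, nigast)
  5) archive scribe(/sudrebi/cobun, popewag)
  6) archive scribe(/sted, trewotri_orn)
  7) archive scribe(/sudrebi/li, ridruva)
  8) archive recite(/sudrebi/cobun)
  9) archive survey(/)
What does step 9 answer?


% 1. archive mkfold(p=/sudrebi) == ok
% 2. archive scribe(p=/sudrebi/flanu, c=va) == created
% 3. archive cull(p=/sudrebi) == ToolError: not empty
% 4. archive scribe(p=/sted, c=nigast) == created
% 5. archive scribe(p=/sudrebi/cobun, c=popewag) == created
% 6. archive scribe(p=/sted, c=trewotri_orn) == overwrote
% 7. archive scribe(p=/sudrebi/li, c=ridruva) == created
% 8. archive recite(p=/sudrebi/cobun) == popewag
% 9. archive survey(p=/) == [sted, sudrebi/, wa_est/]

Answer: [sted, sudrebi/, wa_est/]


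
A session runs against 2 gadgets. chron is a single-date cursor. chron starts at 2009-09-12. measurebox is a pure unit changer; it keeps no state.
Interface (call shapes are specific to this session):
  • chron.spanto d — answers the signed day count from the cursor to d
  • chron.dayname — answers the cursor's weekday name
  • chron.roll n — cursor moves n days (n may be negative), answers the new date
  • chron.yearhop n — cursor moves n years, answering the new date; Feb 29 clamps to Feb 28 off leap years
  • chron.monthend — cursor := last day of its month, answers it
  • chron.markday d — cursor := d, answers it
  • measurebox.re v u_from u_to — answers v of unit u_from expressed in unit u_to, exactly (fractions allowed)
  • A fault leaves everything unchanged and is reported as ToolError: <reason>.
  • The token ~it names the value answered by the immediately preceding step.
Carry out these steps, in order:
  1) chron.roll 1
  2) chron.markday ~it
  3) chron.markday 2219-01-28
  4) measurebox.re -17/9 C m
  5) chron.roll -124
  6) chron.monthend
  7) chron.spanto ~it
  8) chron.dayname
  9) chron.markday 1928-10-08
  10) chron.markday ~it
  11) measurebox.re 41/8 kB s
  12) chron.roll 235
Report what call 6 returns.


Answer: 2218-09-30

Derivation:
Do: roll[n: 1]
See: 2009-09-13
Do: markday[d: ~it]
See: 2009-09-13
Do: markday[d: 2219-01-28]
See: 2219-01-28
Do: re[v: -17/9; u_from: C; u_to: m]
See: ToolError: incompatible units
Do: roll[n: -124]
See: 2218-09-26
Do: monthend[]
See: 2218-09-30
Do: spanto[d: ~it]
See: 0
Do: dayname[]
See: Wednesday
Do: markday[d: 1928-10-08]
See: 1928-10-08
Do: markday[d: ~it]
See: 1928-10-08
Do: re[v: 41/8; u_from: kB; u_to: s]
See: ToolError: incompatible units
Do: roll[n: 235]
See: 1929-05-31


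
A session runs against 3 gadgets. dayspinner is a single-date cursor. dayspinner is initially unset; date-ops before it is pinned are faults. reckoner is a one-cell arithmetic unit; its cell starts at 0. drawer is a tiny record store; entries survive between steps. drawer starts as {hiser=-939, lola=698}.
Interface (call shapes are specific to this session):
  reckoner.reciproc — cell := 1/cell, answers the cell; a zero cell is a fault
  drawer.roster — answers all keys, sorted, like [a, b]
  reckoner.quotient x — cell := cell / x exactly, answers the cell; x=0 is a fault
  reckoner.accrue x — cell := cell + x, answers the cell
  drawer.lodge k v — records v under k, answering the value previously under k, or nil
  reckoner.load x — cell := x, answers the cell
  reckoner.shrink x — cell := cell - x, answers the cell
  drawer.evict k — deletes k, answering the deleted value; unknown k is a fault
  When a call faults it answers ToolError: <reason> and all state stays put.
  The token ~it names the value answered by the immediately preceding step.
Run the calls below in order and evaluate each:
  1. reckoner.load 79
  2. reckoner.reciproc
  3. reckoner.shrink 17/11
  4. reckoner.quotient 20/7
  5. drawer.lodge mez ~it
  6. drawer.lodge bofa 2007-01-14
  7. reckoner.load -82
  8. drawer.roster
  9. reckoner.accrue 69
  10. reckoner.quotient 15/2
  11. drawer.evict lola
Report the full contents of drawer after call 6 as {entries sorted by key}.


Act: reckoner.load[x='79']
Obs: 79
Act: reckoner.reciproc[]
Obs: 1/79
Act: reckoner.shrink[x='17/11']
Obs: -1332/869
Act: reckoner.quotient[x='20/7']
Obs: -2331/4345
Act: drawer.lodge[k='mez'; v='~it']
Obs: nil
Act: drawer.lodge[k='bofa'; v='2007-01-14']
Obs: nil
Act: reckoner.load[x='-82']
Obs: -82
Act: drawer.roster[]
Obs: [bofa, hiser, lola, mez]
Act: reckoner.accrue[x='69']
Obs: -13
Act: reckoner.quotient[x='15/2']
Obs: -26/15
Act: drawer.evict[k='lola']
Obs: 698

Answer: {bofa=2007-01-14, hiser=-939, lola=698, mez=-2331/4345}


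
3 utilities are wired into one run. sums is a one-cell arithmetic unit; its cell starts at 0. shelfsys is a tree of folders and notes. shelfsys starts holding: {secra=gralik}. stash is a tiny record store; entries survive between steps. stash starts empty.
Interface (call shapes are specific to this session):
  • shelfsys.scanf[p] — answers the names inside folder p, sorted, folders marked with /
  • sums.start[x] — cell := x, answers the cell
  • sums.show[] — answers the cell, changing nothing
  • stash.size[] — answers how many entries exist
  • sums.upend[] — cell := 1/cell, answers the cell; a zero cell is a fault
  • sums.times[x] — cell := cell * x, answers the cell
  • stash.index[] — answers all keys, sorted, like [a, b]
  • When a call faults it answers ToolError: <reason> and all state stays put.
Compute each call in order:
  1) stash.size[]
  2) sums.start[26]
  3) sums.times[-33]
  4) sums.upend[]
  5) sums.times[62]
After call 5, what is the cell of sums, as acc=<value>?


;; stash.size() : 0
;; sums.start(x=26) : 26
;; sums.times(x=-33) : -858
;; sums.upend() : -1/858
;; sums.times(x=62) : -31/429

Answer: acc=-31/429


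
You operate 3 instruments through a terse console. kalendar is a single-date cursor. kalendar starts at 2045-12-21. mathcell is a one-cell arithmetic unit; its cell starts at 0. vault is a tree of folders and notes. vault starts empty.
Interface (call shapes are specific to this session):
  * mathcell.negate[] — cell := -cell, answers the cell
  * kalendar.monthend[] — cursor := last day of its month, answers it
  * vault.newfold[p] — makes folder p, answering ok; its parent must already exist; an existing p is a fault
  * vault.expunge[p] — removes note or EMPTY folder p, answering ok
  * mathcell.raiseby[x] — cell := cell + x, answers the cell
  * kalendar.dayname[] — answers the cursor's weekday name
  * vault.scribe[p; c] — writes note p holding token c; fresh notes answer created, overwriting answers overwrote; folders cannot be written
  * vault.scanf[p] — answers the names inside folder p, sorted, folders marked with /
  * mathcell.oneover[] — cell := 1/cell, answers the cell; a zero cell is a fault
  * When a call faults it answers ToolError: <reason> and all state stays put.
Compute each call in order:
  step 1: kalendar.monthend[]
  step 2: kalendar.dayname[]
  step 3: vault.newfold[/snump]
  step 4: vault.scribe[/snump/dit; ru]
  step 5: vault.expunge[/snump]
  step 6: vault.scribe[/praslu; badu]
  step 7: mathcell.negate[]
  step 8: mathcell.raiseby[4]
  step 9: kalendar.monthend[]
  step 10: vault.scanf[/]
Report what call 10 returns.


Answer: [praslu, snump/]

Derivation:
·→ kalendar.monthend()
·← 2045-12-31
·→ kalendar.dayname()
·← Sunday
·→ vault.newfold(/snump)
·← ok
·→ vault.scribe(/snump/dit, ru)
·← created
·→ vault.expunge(/snump)
·← ToolError: not empty
·→ vault.scribe(/praslu, badu)
·← created
·→ mathcell.negate()
·← 0
·→ mathcell.raiseby(4)
·← 4
·→ kalendar.monthend()
·← 2045-12-31
·→ vault.scanf(/)
·← [praslu, snump/]


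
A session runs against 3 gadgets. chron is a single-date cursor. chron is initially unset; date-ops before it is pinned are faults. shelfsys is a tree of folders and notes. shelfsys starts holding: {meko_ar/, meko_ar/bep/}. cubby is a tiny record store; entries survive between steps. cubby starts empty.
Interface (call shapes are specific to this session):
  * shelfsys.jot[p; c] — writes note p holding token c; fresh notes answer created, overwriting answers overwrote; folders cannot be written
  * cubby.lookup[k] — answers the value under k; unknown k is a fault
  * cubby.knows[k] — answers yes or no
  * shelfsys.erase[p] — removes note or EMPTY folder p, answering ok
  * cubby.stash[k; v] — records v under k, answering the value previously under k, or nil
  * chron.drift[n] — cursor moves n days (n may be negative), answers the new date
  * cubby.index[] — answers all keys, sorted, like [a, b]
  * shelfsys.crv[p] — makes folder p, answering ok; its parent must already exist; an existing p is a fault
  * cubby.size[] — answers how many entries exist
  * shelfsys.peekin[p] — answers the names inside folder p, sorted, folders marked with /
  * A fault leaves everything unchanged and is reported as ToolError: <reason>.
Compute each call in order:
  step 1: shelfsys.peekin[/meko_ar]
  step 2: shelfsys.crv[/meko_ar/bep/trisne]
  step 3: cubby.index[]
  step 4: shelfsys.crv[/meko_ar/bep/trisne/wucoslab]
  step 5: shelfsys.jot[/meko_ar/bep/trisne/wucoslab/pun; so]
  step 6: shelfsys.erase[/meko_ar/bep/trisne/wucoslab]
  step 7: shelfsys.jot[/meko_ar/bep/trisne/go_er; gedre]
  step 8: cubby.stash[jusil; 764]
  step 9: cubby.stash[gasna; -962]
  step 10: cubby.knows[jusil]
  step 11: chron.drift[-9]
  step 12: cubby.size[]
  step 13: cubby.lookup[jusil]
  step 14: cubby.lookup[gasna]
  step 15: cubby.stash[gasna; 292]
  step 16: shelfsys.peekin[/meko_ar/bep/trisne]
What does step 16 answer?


Act: peekin[p: /meko_ar]
Obs: [bep/]
Act: crv[p: /meko_ar/bep/trisne]
Obs: ok
Act: index[]
Obs: []
Act: crv[p: /meko_ar/bep/trisne/wucoslab]
Obs: ok
Act: jot[p: /meko_ar/bep/trisne/wucoslab/pun; c: so]
Obs: created
Act: erase[p: /meko_ar/bep/trisne/wucoslab]
Obs: ToolError: not empty
Act: jot[p: /meko_ar/bep/trisne/go_er; c: gedre]
Obs: created
Act: stash[k: jusil; v: 764]
Obs: nil
Act: stash[k: gasna; v: -962]
Obs: nil
Act: knows[k: jusil]
Obs: yes
Act: drift[n: -9]
Obs: ToolError: no date set
Act: size[]
Obs: 2
Act: lookup[k: jusil]
Obs: 764
Act: lookup[k: gasna]
Obs: -962
Act: stash[k: gasna; v: 292]
Obs: -962
Act: peekin[p: /meko_ar/bep/trisne]
Obs: [go_er, wucoslab/]

Answer: [go_er, wucoslab/]


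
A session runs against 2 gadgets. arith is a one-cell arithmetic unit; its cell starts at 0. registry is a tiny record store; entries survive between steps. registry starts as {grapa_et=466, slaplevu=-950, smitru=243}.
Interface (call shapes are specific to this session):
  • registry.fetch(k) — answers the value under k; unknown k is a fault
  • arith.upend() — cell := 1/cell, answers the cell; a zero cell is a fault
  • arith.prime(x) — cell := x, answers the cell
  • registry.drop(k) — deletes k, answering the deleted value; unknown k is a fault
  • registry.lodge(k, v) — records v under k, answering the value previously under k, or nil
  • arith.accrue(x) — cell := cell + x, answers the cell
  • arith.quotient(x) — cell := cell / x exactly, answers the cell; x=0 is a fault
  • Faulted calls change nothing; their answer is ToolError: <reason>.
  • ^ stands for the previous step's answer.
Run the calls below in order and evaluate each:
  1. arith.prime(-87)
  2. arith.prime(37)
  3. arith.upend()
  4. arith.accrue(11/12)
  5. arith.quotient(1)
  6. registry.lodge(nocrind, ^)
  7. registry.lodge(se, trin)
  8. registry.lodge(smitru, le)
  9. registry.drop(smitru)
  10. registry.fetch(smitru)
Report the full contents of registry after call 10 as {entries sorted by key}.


Act: arith.prime[x: -87]
Obs: -87
Act: arith.prime[x: 37]
Obs: 37
Act: arith.upend[]
Obs: 1/37
Act: arith.accrue[x: 11/12]
Obs: 419/444
Act: arith.quotient[x: 1]
Obs: 419/444
Act: registry.lodge[k: nocrind; v: ^]
Obs: nil
Act: registry.lodge[k: se; v: trin]
Obs: nil
Act: registry.lodge[k: smitru; v: le]
Obs: 243
Act: registry.drop[k: smitru]
Obs: le
Act: registry.fetch[k: smitru]
Obs: ToolError: no such key smitru

Answer: {grapa_et=466, nocrind=419/444, se=trin, slaplevu=-950}


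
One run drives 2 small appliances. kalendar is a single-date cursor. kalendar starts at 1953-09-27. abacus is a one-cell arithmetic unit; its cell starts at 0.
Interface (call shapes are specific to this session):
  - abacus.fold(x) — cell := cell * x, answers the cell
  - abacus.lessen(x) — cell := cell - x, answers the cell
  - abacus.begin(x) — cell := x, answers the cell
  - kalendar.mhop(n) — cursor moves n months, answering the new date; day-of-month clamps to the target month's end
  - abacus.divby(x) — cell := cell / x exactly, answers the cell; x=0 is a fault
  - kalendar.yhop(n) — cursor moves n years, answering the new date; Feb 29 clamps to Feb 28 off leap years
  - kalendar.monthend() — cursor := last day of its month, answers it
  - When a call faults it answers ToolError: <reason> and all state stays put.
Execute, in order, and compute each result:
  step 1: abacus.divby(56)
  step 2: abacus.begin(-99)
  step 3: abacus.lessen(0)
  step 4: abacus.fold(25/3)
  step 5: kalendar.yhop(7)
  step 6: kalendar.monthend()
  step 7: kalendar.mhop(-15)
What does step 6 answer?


Do: abacus.divby[x→56]
See: 0
Do: abacus.begin[x→-99]
See: -99
Do: abacus.lessen[x→0]
See: -99
Do: abacus.fold[x→25/3]
See: -825
Do: kalendar.yhop[n→7]
See: 1960-09-27
Do: kalendar.monthend[]
See: 1960-09-30
Do: kalendar.mhop[n→-15]
See: 1959-06-30

Answer: 1960-09-30
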